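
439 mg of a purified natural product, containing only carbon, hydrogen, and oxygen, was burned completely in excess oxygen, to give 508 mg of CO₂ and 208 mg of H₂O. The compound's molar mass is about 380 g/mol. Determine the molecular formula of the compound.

mol C = 0.508 g CO₂ ÷ 44.009 g/mol = 0.01154 mol
mol H = 2 × 0.208 g H₂O ÷ 18.015 g/mol = 0.02309 mol
mass O = 0.439 − (0.1386 + 0.02328) = 0.2771 g → mol O = 0.2771 ÷ 15.999 = 0.01732 mol
Divide by the smallest (0.01154 mol): C 1.000, H 2.000, O 1.500
Multiplying each by 2 gives whole numbers: C 2.00, H 4.00, O 3.00
Empirical formula: C2H4O3
Empirical-formula mass = 76.05 g/mol; 380 ÷ 76.05 ≈ 5, so the molecular formula is C10H20O15.

C10H20O15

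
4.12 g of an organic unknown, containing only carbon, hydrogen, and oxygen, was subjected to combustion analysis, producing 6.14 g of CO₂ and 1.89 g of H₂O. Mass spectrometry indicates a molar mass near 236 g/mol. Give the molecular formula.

mol C = 6.14 g CO₂ ÷ 44.009 g/mol = 0.1395 mol
mol H = 2 × 1.89 g H₂O ÷ 18.015 g/mol = 0.2098 mol
mass O = 4.12 − (1.676 + 0.2115) = 2.233 g → mol O = 2.233 ÷ 15.999 = 0.1396 mol
Divide by the smallest (0.1395 mol): C 1.000, H 1.504, O 1.000
Multiplying each by 2 gives whole numbers: C 2.00, H 3.01, O 2.00
Empirical formula: C2H3O2
Empirical-formula mass = 59.04 g/mol; 236 ÷ 59.04 ≈ 4, so the molecular formula is C8H12O8.

C8H12O8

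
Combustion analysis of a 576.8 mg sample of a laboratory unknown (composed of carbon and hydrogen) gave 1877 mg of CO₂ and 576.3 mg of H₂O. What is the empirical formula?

mol C = 1.877 g CO₂ ÷ 44.009 g/mol = 0.042650 mol
mol H = 2 × 0.5763 g H₂O ÷ 18.015 g/mol = 0.063980 mol
Divide by the smallest (0.042650 mol): C 1.000, H 1.500
Multiplying each by 2 gives whole numbers: C 2.00, H 3.00

C2H3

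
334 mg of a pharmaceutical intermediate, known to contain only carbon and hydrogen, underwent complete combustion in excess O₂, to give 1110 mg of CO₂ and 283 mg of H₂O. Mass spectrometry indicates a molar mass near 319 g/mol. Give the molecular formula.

mol C = 1.11 g CO₂ ÷ 44.009 g/mol = 0.02522 mol
mol H = 2 × 0.283 g H₂O ÷ 18.015 g/mol = 0.03142 mol
Divide by the smallest (0.02522 mol): C 1.000, H 1.246
Multiplying each by 4 gives whole numbers: C 4.00, H 4.98
Empirical formula: C4H5
Empirical-formula mass = 53.08 g/mol; 319 ÷ 53.08 ≈ 6, so the molecular formula is C24H30.

C24H30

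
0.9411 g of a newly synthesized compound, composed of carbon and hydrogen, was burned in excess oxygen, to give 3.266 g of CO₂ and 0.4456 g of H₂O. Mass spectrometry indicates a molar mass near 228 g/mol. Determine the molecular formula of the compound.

C18H12

mol C = 3.266 g CO₂ ÷ 44.009 g/mol = 0.074212 mol
mol H = 2 × 0.4456 g H₂O ÷ 18.015 g/mol = 0.049470 mol
Divide by the smallest (0.049470 mol): C 1.500, H 1.000
Multiplying each by 2 gives whole numbers: C 3.00, H 2.00
Empirical formula: C3H2
Empirical-formula mass = 38.05 g/mol; 228 ÷ 38.05 ≈ 6, so the molecular formula is C18H12.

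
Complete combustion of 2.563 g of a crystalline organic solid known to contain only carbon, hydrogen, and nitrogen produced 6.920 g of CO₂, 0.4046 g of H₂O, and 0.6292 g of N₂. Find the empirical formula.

mol C = 6.920 g CO₂ ÷ 44.009 g/mol = 0.15724 mol
mol H = 2 × 0.4046 g H₂O ÷ 18.015 g/mol = 0.044918 mol
mol N = 2 × 0.6292 g N₂ ÷ 28.014 g/mol = 0.044920 mol
Divide by the smallest (0.044918 mol): C 3.501, H 1.000, N 1.000
Multiplying each by 2 gives whole numbers: C 7.00, H 2.00, N 2.00

C7H2N2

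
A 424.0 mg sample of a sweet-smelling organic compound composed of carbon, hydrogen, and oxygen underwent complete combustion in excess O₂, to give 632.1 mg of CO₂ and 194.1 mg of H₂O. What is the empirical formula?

C2H3O2

mol C = 0.6321 g CO₂ ÷ 44.009 g/mol = 0.014363 mol
mol H = 2 × 0.1941 g H₂O ÷ 18.015 g/mol = 0.021549 mol
mass O = 0.4240 − (0.17251 + 0.021721) = 0.22977 g → mol O = 0.22977 ÷ 15.999 = 0.014361 mol
Divide by the smallest (0.014361 mol): C 1.000, H 1.500, O 1.000
Multiplying each by 2 gives whole numbers: C 2.00, H 3.00, O 2.00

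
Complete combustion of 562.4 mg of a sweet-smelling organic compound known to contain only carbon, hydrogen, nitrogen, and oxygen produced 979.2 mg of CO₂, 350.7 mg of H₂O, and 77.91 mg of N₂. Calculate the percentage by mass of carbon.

mol C = 0.9792 g CO₂ ÷ 44.009 g/mol = 0.022250 mol
mol H = 2 × 0.3507 g H₂O ÷ 18.015 g/mol = 0.038934 mol
mol N = 2 × 0.07791 g N₂ ÷ 28.014 g/mol = 0.0055622 mol
mass O = 0.5624 − (0.26724 + 0.039246 + 0.077910) = 0.17800 g → mol O = 0.17800 ÷ 15.999 = 0.011126 mol
mass % C = 0.26724 g ÷ 0.5624 g × 100%

47.52%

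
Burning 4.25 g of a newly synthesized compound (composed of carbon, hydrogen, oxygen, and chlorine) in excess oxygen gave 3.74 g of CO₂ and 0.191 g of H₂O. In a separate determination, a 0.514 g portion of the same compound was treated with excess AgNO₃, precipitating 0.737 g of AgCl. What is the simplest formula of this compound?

C4HCl2O5

mol C = 3.74 g CO₂ ÷ 44.009 g/mol = 0.08498 mol
mol H = 2 × 0.191 g H₂O ÷ 18.015 g/mol = 0.02120 mol
From the AgCl data: mol Cl per gram of compound = (0.737 ÷ 143.318) ÷ 0.514 = 0.01000 mol/g, so in the 4.25 g combustion sample mol Cl = 0.04252 mol
mass O = 4.25 − (1.021 + 0.02137 + 1.507) = 1.701 g → mol O = 1.701 ÷ 15.999 = 0.1063 mol
Divide by the smallest (0.02120 mol): C 4.008, H 1.000, Cl 2.005, O 5.013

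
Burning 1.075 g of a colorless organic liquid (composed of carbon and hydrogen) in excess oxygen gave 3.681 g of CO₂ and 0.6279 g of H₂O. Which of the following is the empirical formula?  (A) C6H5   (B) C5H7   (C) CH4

(A) C6H5

mol C = 3.681 g CO₂ ÷ 44.009 g/mol = 0.083642 mol
mol H = 2 × 0.6279 g H₂O ÷ 18.015 g/mol = 0.069709 mol
Divide by the smallest (0.069709 mol): C 1.200, H 1.000
Multiplying each by 5 gives whole numbers: C 6.00, H 5.00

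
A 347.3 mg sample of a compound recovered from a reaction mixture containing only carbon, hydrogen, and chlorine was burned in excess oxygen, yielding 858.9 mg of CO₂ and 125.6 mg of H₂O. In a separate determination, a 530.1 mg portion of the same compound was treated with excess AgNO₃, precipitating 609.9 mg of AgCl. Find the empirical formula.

mol C = 0.8589 g CO₂ ÷ 44.009 g/mol = 0.019516 mol
mol H = 2 × 0.1256 g H₂O ÷ 18.015 g/mol = 0.013944 mol
From the AgCl data: mol Cl per gram of compound = (0.6099 ÷ 143.318) ÷ 0.5301 = 0.0080279 mol/g, so in the 0.3473 g combustion sample mol Cl = 0.0027881 mol
Divide by the smallest (0.0027881 mol): C 7.000, H 5.001, Cl 1.000

C7H5Cl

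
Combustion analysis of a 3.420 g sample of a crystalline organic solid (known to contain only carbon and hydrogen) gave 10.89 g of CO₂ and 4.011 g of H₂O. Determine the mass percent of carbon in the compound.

86.90%

mol C = 10.89 g CO₂ ÷ 44.009 g/mol = 0.24745 mol
mol H = 2 × 4.011 g H₂O ÷ 18.015 g/mol = 0.44530 mol
mass % C = 2.9721 g ÷ 3.420 g × 100%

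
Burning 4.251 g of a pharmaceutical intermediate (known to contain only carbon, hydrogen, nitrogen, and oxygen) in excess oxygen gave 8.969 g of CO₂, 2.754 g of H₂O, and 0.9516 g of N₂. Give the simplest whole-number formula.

mol C = 8.969 g CO₂ ÷ 44.009 g/mol = 0.20380 mol
mol H = 2 × 2.754 g H₂O ÷ 18.015 g/mol = 0.30575 mol
mol N = 2 × 0.9516 g N₂ ÷ 28.014 g/mol = 0.067937 mol
mass O = 4.251 − (2.4478 + 0.30819 + 0.95160) = 0.54338 g → mol O = 0.54338 ÷ 15.999 = 0.033963 mol
Divide by the smallest (0.033963 mol): C 6.001, H 9.002, N 2.000, O 1.000

C6H9N2O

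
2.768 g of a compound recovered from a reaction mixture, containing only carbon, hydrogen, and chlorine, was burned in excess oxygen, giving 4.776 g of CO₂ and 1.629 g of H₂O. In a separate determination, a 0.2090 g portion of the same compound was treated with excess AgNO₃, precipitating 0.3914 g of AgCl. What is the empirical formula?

mol C = 4.776 g CO₂ ÷ 44.009 g/mol = 0.10852 mol
mol H = 2 × 1.629 g H₂O ÷ 18.015 g/mol = 0.18085 mol
From the AgCl data: mol Cl per gram of compound = (0.3914 ÷ 143.318) ÷ 0.2090 = 0.013067 mol/g, so in the 2.768 g combustion sample mol Cl = 0.036169 mol
Divide by the smallest (0.036169 mol): C 3.000, H 5.000, Cl 1.000

C3H5Cl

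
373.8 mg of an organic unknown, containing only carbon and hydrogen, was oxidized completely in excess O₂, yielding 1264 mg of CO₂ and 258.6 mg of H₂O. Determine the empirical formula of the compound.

mol C = 1.264 g CO₂ ÷ 44.009 g/mol = 0.028721 mol
mol H = 2 × 0.2586 g H₂O ÷ 18.015 g/mol = 0.028709 mol
Divide by the smallest (0.028709 mol): C 1.000, H 1.000

CH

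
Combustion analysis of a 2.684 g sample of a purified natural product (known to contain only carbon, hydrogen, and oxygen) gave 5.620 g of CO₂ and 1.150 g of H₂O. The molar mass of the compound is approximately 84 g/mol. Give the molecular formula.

C4H4O2

mol C = 5.620 g CO₂ ÷ 44.009 g/mol = 0.12770 mol
mol H = 2 × 1.150 g H₂O ÷ 18.015 g/mol = 0.12767 mol
mass O = 2.684 − (1.5338 + 0.12869) = 1.0215 g → mol O = 1.0215 ÷ 15.999 = 0.063847 mol
Divide by the smallest (0.063847 mol): C 2.000, H 2.000, O 1.000
Empirical formula: C2H2O
Empirical-formula mass = 42.04 g/mol; 84 ÷ 42.04 ≈ 2, so the molecular formula is C4H4O2.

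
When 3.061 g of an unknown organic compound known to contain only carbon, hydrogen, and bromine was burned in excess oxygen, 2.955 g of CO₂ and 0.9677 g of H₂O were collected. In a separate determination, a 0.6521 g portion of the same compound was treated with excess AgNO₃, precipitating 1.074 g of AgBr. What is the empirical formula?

mol C = 2.955 g CO₂ ÷ 44.009 g/mol = 0.067145 mol
mol H = 2 × 0.9677 g H₂O ÷ 18.015 g/mol = 0.10743 mol
From the AgBr data: mol Br per gram of compound = (1.074 ÷ 187.772) ÷ 0.6521 = 0.0087712 mol/g, so in the 3.061 g combustion sample mol Br = 0.026849 mol
Divide by the smallest (0.026849 mol): C 2.501, H 4.001, Br 1.000
Multiplying each by 2 gives whole numbers: C 5.00, H 8.00, Br 2.00

C5H8Br2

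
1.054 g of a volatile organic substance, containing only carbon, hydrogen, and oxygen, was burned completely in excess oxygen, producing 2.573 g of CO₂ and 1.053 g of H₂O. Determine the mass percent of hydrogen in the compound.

mol C = 2.573 g CO₂ ÷ 44.009 g/mol = 0.058465 mol
mol H = 2 × 1.053 g H₂O ÷ 18.015 g/mol = 0.11690 mol
mass O = 1.054 − (0.70223 + 0.11784) = 0.23394 g → mol O = 0.23394 ÷ 15.999 = 0.014622 mol
mass % H = 0.11784 g ÷ 1.054 g × 100%

11.18%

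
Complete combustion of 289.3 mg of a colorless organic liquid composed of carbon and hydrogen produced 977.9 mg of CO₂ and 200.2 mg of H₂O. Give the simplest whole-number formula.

mol C = 0.9779 g CO₂ ÷ 44.009 g/mol = 0.022220 mol
mol H = 2 × 0.2002 g H₂O ÷ 18.015 g/mol = 0.022226 mol
Divide by the smallest (0.022220 mol): C 1.000, H 1.000

CH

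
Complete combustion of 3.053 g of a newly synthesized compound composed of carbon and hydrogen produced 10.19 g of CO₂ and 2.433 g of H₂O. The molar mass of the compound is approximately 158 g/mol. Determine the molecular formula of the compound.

C12H14

mol C = 10.19 g CO₂ ÷ 44.009 g/mol = 0.23154 mol
mol H = 2 × 2.433 g H₂O ÷ 18.015 g/mol = 0.27011 mol
Divide by the smallest (0.23154 mol): C 1.000, H 1.167
Multiplying each by 6 gives whole numbers: C 6.00, H 7.00
Empirical formula: C6H7
Empirical-formula mass = 79.12 g/mol; 158 ÷ 79.12 ≈ 2, so the molecular formula is C12H14.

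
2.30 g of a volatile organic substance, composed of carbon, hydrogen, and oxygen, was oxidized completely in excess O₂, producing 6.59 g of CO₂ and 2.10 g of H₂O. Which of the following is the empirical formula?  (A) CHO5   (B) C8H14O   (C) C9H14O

mol C = 6.59 g CO₂ ÷ 44.009 g/mol = 0.1497 mol
mol H = 2 × 2.10 g H₂O ÷ 18.015 g/mol = 0.2331 mol
mass O = 2.30 − (1.799 + 0.2350) = 0.2664 g → mol O = 0.2664 ÷ 15.999 = 0.01665 mol
Divide by the smallest (0.01665 mol): C 8.991, H 13.999, O 1.000

(C) C9H14O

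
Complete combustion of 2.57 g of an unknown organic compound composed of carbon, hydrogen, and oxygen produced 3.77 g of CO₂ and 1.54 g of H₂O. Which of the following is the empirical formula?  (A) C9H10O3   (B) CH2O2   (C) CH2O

mol C = 3.77 g CO₂ ÷ 44.009 g/mol = 0.08566 mol
mol H = 2 × 1.54 g H₂O ÷ 18.015 g/mol = 0.1710 mol
mass O = 2.57 − (1.029 + 0.1723) = 1.369 g → mol O = 1.369 ÷ 15.999 = 0.08555 mol
Divide by the smallest (0.08555 mol): C 1.001, H 1.998, O 1.000

(C) CH2O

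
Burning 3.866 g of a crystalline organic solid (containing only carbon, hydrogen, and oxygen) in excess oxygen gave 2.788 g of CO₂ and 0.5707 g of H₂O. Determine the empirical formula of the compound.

mol C = 2.788 g CO₂ ÷ 44.009 g/mol = 0.063351 mol
mol H = 2 × 0.5707 g H₂O ÷ 18.015 g/mol = 0.063358 mol
mass O = 3.866 − (0.76090 + 0.063865) = 3.0412 g → mol O = 3.0412 ÷ 15.999 = 0.19009 mol
Divide by the smallest (0.063351 mol): C 1.000, H 1.000, O 3.001

CHO3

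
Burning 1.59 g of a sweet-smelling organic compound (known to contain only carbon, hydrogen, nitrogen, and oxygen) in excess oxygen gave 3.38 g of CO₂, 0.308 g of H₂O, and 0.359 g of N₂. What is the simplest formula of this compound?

C9H4N3O2

mol C = 3.38 g CO₂ ÷ 44.009 g/mol = 0.07680 mol
mol H = 2 × 0.308 g H₂O ÷ 18.015 g/mol = 0.03419 mol
mol N = 2 × 0.359 g N₂ ÷ 28.014 g/mol = 0.02563 mol
mass O = 1.59 − (0.9225 + 0.03447 + 0.3590) = 0.2741 g → mol O = 0.2741 ÷ 15.999 = 0.01713 mol
Divide by the smallest (0.01713 mol): C 4.484, H 1.996, N 1.496, O 1.000
Multiplying each by 2 gives whole numbers: C 8.97, H 3.99, N 2.99, O 2.00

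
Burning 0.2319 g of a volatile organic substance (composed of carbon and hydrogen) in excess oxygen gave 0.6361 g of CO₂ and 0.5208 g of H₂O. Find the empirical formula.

CH4

mol C = 0.6361 g CO₂ ÷ 44.009 g/mol = 0.014454 mol
mol H = 2 × 0.5208 g H₂O ÷ 18.015 g/mol = 0.057818 mol
Divide by the smallest (0.014454 mol): C 1.000, H 4.000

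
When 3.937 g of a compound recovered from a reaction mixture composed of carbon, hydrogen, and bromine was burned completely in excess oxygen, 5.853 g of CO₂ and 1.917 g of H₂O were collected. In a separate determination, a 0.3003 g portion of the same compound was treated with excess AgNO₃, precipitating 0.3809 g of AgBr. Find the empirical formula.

mol C = 5.853 g CO₂ ÷ 44.009 g/mol = 0.13300 mol
mol H = 2 × 1.917 g H₂O ÷ 18.015 g/mol = 0.21282 mol
From the AgBr data: mol Br per gram of compound = (0.3809 ÷ 187.772) ÷ 0.3003 = 0.0067550 mol/g, so in the 3.937 g combustion sample mol Br = 0.026594 mol
Divide by the smallest (0.026594 mol): C 5.001, H 8.003, Br 1.000

C5H8Br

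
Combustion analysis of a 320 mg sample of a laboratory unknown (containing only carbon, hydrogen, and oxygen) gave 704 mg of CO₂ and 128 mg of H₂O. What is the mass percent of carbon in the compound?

60.0%

mol C = 0.704 g CO₂ ÷ 44.009 g/mol = 0.01600 mol
mol H = 2 × 0.128 g H₂O ÷ 18.015 g/mol = 0.01421 mol
mass O = 0.320 − (0.1921 + 0.01432) = 0.1135 g → mol O = 0.1135 ÷ 15.999 = 0.007097 mol
mass % C = 0.1921 g ÷ 0.320 g × 100%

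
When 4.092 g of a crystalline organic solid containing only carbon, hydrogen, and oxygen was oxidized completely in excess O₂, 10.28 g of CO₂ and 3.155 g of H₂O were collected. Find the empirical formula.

mol C = 10.28 g CO₂ ÷ 44.009 g/mol = 0.23359 mol
mol H = 2 × 3.155 g H₂O ÷ 18.015 g/mol = 0.35026 mol
mass O = 4.092 − (2.8056 + 0.35307) = 0.93330 g → mol O = 0.93330 ÷ 15.999 = 0.058335 mol
Divide by the smallest (0.058335 mol): C 4.004, H 6.004, O 1.000

C4H6O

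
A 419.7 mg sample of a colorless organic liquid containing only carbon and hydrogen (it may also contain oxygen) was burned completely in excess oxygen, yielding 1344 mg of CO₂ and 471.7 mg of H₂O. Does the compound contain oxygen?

mol C = 1.344 g CO₂ ÷ 44.009 g/mol = 0.030539 mol
mol H = 2 × 0.4717 g H₂O ÷ 18.015 g/mol = 0.052367 mol
C and H together account for 0.41959 g — essentially the entire 0.4197 g sample — so the compound contains no oxygen.

no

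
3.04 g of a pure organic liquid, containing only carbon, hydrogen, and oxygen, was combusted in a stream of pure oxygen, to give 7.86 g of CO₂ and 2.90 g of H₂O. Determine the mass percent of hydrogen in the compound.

mol C = 7.86 g CO₂ ÷ 44.009 g/mol = 0.1786 mol
mol H = 2 × 2.90 g H₂O ÷ 18.015 g/mol = 0.3220 mol
mass O = 3.04 − (2.145 + 0.3245) = 0.5703 g → mol O = 0.5703 ÷ 15.999 = 0.03565 mol
mass % H = 0.3245 g ÷ 3.04 g × 100%

10.7%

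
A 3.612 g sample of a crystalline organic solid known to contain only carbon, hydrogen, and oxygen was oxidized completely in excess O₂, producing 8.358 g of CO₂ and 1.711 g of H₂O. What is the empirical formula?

mol C = 8.358 g CO₂ ÷ 44.009 g/mol = 0.18992 mol
mol H = 2 × 1.711 g H₂O ÷ 18.015 g/mol = 0.18995 mol
mass O = 3.612 − (2.2811 + 0.19147) = 1.1395 g → mol O = 1.1395 ÷ 15.999 = 0.071220 mol
Divide by the smallest (0.071220 mol): C 2.667, H 2.667, O 1.000
Multiplying each by 3 gives whole numbers: C 8.00, H 8.00, O 3.00

C8H8O3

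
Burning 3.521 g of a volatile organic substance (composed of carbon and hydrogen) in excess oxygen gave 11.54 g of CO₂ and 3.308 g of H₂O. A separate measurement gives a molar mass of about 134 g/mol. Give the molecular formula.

C10H14

mol C = 11.54 g CO₂ ÷ 44.009 g/mol = 0.26222 mol
mol H = 2 × 3.308 g H₂O ÷ 18.015 g/mol = 0.36725 mol
Divide by the smallest (0.26222 mol): C 1.000, H 1.401
Multiplying each by 5 gives whole numbers: C 5.00, H 7.00
Empirical formula: C5H7
Empirical-formula mass = 67.11 g/mol; 134 ÷ 67.11 ≈ 2, so the molecular formula is C10H14.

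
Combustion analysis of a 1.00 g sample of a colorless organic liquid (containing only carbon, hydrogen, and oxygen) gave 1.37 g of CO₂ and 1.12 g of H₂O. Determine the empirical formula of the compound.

CH4O

mol C = 1.37 g CO₂ ÷ 44.009 g/mol = 0.03113 mol
mol H = 2 × 1.12 g H₂O ÷ 18.015 g/mol = 0.1243 mol
mass O = 1.00 − (0.3739 + 0.1253) = 0.5008 g → mol O = 0.5008 ÷ 15.999 = 0.03130 mol
Divide by the smallest (0.03113 mol): C 1.000, H 3.994, O 1.005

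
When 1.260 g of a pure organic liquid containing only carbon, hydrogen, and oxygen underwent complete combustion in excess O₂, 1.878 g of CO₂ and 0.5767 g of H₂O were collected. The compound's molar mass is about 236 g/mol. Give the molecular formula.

mol C = 1.878 g CO₂ ÷ 44.009 g/mol = 0.042673 mol
mol H = 2 × 0.5767 g H₂O ÷ 18.015 g/mol = 0.064024 mol
mass O = 1.260 − (0.51255 + 0.064537) = 0.68292 g → mol O = 0.68292 ÷ 15.999 = 0.042685 mol
Divide by the smallest (0.042673 mol): C 1.000, H 1.500, O 1.000
Multiplying each by 2 gives whole numbers: C 2.00, H 3.00, O 2.00
Empirical formula: C2H3O2
Empirical-formula mass = 59.04 g/mol; 236 ÷ 59.04 ≈ 4, so the molecular formula is C8H12O8.

C8H12O8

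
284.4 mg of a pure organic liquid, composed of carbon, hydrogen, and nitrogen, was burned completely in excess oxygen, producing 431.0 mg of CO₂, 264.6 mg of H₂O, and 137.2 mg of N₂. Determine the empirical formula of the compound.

mol C = 0.4310 g CO₂ ÷ 44.009 g/mol = 0.0097935 mol
mol H = 2 × 0.2646 g H₂O ÷ 18.015 g/mol = 0.029376 mol
mol N = 2 × 0.1372 g N₂ ÷ 28.014 g/mol = 0.0097951 mol
Divide by the smallest (0.0097935 mol): C 1.000, H 3.000, N 1.000

CH3N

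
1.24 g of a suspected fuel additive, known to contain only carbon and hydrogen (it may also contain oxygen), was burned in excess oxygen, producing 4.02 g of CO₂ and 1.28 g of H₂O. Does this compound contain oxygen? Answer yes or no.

no

mol C = 4.02 g CO₂ ÷ 44.009 g/mol = 0.09134 mol
mol H = 2 × 1.28 g H₂O ÷ 18.015 g/mol = 0.1421 mol
C and H together account for 1.240 g — essentially the entire 1.24 g sample — so the compound contains no oxygen.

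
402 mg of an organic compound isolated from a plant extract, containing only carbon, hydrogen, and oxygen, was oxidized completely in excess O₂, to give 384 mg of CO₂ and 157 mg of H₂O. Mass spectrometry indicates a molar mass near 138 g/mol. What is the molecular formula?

mol C = 0.384 g CO₂ ÷ 44.009 g/mol = 0.008725 mol
mol H = 2 × 0.157 g H₂O ÷ 18.015 g/mol = 0.01743 mol
mass O = 0.402 − (0.1048 + 0.01757) = 0.2796 g → mol O = 0.2796 ÷ 15.999 = 0.01748 mol
Divide by the smallest (0.008725 mol): C 1.000, H 1.998, O 2.003
Empirical formula: CH2O2
Empirical-formula mass = 46.02 g/mol; 138 ÷ 46.02 ≈ 3, so the molecular formula is C3H6O6.

C3H6O6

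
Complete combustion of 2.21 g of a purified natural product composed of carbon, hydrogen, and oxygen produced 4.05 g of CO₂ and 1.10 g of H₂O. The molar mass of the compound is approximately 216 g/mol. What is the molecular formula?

mol C = 4.05 g CO₂ ÷ 44.009 g/mol = 0.09203 mol
mol H = 2 × 1.10 g H₂O ÷ 18.015 g/mol = 0.1221 mol
mass O = 2.21 − (1.105 + 0.1231) = 0.9816 g → mol O = 0.9816 ÷ 15.999 = 0.06135 mol
Divide by the smallest (0.06135 mol): C 1.500, H 1.990, O 1.000
Multiplying each by 2 gives whole numbers: C 3.00, H 3.98, O 2.00
Empirical formula: C3H4O2
Empirical-formula mass = 72.06 g/mol; 216 ÷ 72.06 ≈ 3, so the molecular formula is C9H12O6.

C9H12O6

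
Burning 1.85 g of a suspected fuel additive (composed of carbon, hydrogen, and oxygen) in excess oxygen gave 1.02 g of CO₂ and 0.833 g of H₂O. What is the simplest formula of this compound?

mol C = 1.02 g CO₂ ÷ 44.009 g/mol = 0.02318 mol
mol H = 2 × 0.833 g H₂O ÷ 18.015 g/mol = 0.09248 mol
mass O = 1.85 − (0.2784 + 0.09322) = 1.478 g → mol O = 1.478 ÷ 15.999 = 0.09241 mol
Divide by the smallest (0.02318 mol): C 1.000, H 3.990, O 3.987

CH4O4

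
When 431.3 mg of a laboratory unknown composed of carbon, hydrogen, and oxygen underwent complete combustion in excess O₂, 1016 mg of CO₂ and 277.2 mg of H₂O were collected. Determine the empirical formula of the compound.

mol C = 1.016 g CO₂ ÷ 44.009 g/mol = 0.023086 mol
mol H = 2 × 0.2772 g H₂O ÷ 18.015 g/mol = 0.030774 mol
mass O = 0.4313 − (0.27729 + 0.031021) = 0.12299 g → mol O = 0.12299 ÷ 15.999 = 0.0076874 mol
Divide by the smallest (0.0076874 mol): C 3.003, H 4.003, O 1.000

C3H4O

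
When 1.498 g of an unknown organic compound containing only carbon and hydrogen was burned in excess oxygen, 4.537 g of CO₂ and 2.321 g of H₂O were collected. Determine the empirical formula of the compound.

mol C = 4.537 g CO₂ ÷ 44.009 g/mol = 0.10309 mol
mol H = 2 × 2.321 g H₂O ÷ 18.015 g/mol = 0.25767 mol
Divide by the smallest (0.10309 mol): C 1.000, H 2.499
Multiplying each by 2 gives whole numbers: C 2.00, H 5.00

C2H5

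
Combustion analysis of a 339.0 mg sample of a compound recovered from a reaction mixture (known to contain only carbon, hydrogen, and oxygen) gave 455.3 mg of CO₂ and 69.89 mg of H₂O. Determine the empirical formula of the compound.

C4H3O5

mol C = 0.4553 g CO₂ ÷ 44.009 g/mol = 0.010346 mol
mol H = 2 × 0.06989 g H₂O ÷ 18.015 g/mol = 0.0077591 mol
mass O = 0.3390 − (0.12426 + 0.0078212) = 0.20692 g → mol O = 0.20692 ÷ 15.999 = 0.012933 mol
Divide by the smallest (0.0077591 mol): C 1.333, H 1.000, O 1.667
Multiplying each by 3 gives whole numbers: C 4.00, H 3.00, O 5.00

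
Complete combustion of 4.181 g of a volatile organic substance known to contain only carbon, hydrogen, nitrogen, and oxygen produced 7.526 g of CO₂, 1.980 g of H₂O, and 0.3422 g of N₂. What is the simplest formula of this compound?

mol C = 7.526 g CO₂ ÷ 44.009 g/mol = 0.17101 mol
mol H = 2 × 1.980 g H₂O ÷ 18.015 g/mol = 0.21982 mol
mol N = 2 × 0.3422 g N₂ ÷ 28.014 g/mol = 0.024431 mol
mass O = 4.181 − (2.0540 + 0.22158 + 0.34220) = 1.5632 g → mol O = 1.5632 ÷ 15.999 = 0.097707 mol
Divide by the smallest (0.024431 mol): C 7.000, H 8.998, N 1.000, O 3.999

C7H9NO4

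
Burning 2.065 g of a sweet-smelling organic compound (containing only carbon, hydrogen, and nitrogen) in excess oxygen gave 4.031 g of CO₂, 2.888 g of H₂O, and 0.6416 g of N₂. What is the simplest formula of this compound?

mol C = 4.031 g CO₂ ÷ 44.009 g/mol = 0.091595 mol
mol H = 2 × 2.888 g H₂O ÷ 18.015 g/mol = 0.32062 mol
mol N = 2 × 0.6416 g N₂ ÷ 28.014 g/mol = 0.045806 mol
Divide by the smallest (0.045806 mol): C 2.000, H 7.000, N 1.000

C2H7N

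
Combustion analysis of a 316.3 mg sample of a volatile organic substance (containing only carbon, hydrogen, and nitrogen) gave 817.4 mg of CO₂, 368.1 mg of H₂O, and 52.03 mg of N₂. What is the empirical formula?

C5H11N

mol C = 0.8174 g CO₂ ÷ 44.009 g/mol = 0.018573 mol
mol H = 2 × 0.3681 g H₂O ÷ 18.015 g/mol = 0.040866 mol
mol N = 2 × 0.05203 g N₂ ÷ 28.014 g/mol = 0.0037146 mol
Divide by the smallest (0.0037146 mol): C 5.000, H 11.002, N 1.000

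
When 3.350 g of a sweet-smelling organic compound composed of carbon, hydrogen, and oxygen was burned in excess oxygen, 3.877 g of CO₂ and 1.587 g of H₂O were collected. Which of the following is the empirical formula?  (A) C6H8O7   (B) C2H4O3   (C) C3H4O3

mol C = 3.877 g CO₂ ÷ 44.009 g/mol = 0.088096 mol
mol H = 2 × 1.587 g H₂O ÷ 18.015 g/mol = 0.17619 mol
mass O = 3.350 − (1.0581 + 0.17760) = 2.1143 g → mol O = 2.1143 ÷ 15.999 = 0.13215 mol
Divide by the smallest (0.088096 mol): C 1.000, H 2.000, O 1.500
Multiplying each by 2 gives whole numbers: C 2.00, H 4.00, O 3.00

(B) C2H4O3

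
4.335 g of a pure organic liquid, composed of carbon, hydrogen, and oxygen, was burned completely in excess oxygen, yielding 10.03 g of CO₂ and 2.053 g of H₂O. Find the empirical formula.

C8H8O3

mol C = 10.03 g CO₂ ÷ 44.009 g/mol = 0.22791 mol
mol H = 2 × 2.053 g H₂O ÷ 18.015 g/mol = 0.22792 mol
mass O = 4.335 − (2.7374 + 0.22974) = 1.3679 g → mol O = 1.3679 ÷ 15.999 = 0.085496 mol
Divide by the smallest (0.085496 mol): C 2.666, H 2.666, O 1.000
Multiplying each by 3 gives whole numbers: C 8.00, H 8.00, O 3.00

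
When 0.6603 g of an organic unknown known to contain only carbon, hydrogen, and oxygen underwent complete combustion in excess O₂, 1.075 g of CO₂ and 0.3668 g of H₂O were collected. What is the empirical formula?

C6H10O5

mol C = 1.075 g CO₂ ÷ 44.009 g/mol = 0.024427 mol
mol H = 2 × 0.3668 g H₂O ÷ 18.015 g/mol = 0.040722 mol
mass O = 0.6603 − (0.29339 + 0.041047) = 0.32586 g → mol O = 0.32586 ÷ 15.999 = 0.020368 mol
Divide by the smallest (0.020368 mol): C 1.199, H 1.999, O 1.000
Multiplying each by 5 gives whole numbers: C 6.00, H 10.00, O 5.00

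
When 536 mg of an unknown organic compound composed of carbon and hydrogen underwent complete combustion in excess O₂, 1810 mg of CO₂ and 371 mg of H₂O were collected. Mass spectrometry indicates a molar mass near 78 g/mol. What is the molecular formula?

mol C = 1.81 g CO₂ ÷ 44.009 g/mol = 0.04113 mol
mol H = 2 × 0.371 g H₂O ÷ 18.015 g/mol = 0.04119 mol
Divide by the smallest (0.04113 mol): C 1.000, H 1.001
Empirical formula: CH
Empirical-formula mass = 13.02 g/mol; 78 ÷ 13.02 ≈ 6, so the molecular formula is C6H6.

C6H6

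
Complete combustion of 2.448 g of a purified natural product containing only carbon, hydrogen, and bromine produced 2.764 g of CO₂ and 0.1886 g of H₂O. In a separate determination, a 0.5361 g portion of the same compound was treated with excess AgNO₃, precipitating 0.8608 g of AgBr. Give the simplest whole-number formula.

mol C = 2.764 g CO₂ ÷ 44.009 g/mol = 0.062805 mol
mol H = 2 × 0.1886 g H₂O ÷ 18.015 g/mol = 0.020938 mol
From the AgBr data: mol Br per gram of compound = (0.8608 ÷ 187.772) ÷ 0.5361 = 0.0085512 mol/g, so in the 2.448 g combustion sample mol Br = 0.020933 mol
Divide by the smallest (0.020933 mol): C 3.000, H 1.000, Br 1.000

C3HBr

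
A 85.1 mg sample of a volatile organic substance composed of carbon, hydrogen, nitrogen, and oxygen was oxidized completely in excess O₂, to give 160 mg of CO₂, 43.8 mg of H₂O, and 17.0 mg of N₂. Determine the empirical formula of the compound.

mol C = 0.160 g CO₂ ÷ 44.009 g/mol = 0.003636 mol
mol H = 2 × 0.0438 g H₂O ÷ 18.015 g/mol = 0.004863 mol
mol N = 2 × 0.0170 g N₂ ÷ 28.014 g/mol = 0.001214 mol
mass O = 0.0851 − (0.04367 + 0.004902 + 0.01700) = 0.01953 g → mol O = 0.01953 ÷ 15.999 = 0.001221 mol
Divide by the smallest (0.001214 mol): C 2.996, H 4.007, N 1.000, O 1.006

C3H4NO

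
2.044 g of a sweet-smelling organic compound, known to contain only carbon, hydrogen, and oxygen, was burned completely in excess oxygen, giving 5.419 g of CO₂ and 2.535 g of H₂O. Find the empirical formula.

mol C = 5.419 g CO₂ ÷ 44.009 g/mol = 0.12313 mol
mol H = 2 × 2.535 g H₂O ÷ 18.015 g/mol = 0.28143 mol
mass O = 2.044 − (1.4790 + 0.28368) = 0.28136 g → mol O = 0.28136 ÷ 15.999 = 0.017586 mol
Divide by the smallest (0.017586 mol): C 7.002, H 16.003, O 1.000

C7H16O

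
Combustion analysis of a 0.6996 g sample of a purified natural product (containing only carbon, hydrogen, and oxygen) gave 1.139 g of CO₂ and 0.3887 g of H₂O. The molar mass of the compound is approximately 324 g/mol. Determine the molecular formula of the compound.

C12H20O10

mol C = 1.139 g CO₂ ÷ 44.009 g/mol = 0.025881 mol
mol H = 2 × 0.3887 g H₂O ÷ 18.015 g/mol = 0.043153 mol
mass O = 0.6996 − (0.31086 + 0.043498) = 0.34524 g → mol O = 0.34524 ÷ 15.999 = 0.021579 mol
Divide by the smallest (0.021579 mol): C 1.199, H 2.000, O 1.000
Multiplying each by 5 gives whole numbers: C 6.00, H 10.00, O 5.00
Empirical formula: C6H10O5
Empirical-formula mass = 162.14 g/mol; 324 ÷ 162.14 ≈ 2, so the molecular formula is C12H20O10.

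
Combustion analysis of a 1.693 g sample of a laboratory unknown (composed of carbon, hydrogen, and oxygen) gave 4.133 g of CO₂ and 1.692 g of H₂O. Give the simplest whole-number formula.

mol C = 4.133 g CO₂ ÷ 44.009 g/mol = 0.093913 mol
mol H = 2 × 1.692 g H₂O ÷ 18.015 g/mol = 0.18784 mol
mass O = 1.693 − (1.1280 + 0.18935) = 0.37567 g → mol O = 0.37567 ÷ 15.999 = 0.023481 mol
Divide by the smallest (0.023481 mol): C 4.000, H 8.000, O 1.000

C4H8O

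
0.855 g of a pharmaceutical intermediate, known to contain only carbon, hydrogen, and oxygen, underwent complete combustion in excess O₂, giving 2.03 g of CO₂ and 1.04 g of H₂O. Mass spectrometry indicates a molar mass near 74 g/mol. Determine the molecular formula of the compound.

C4H10O

mol C = 2.03 g CO₂ ÷ 44.009 g/mol = 0.04613 mol
mol H = 2 × 1.04 g H₂O ÷ 18.015 g/mol = 0.1155 mol
mass O = 0.855 − (0.5540 + 0.1164) = 0.1846 g → mol O = 0.1846 ÷ 15.999 = 0.01154 mol
Divide by the smallest (0.01154 mol): C 3.998, H 10.007, O 1.000
Empirical formula: C4H10O
Empirical-formula mass = 74.12 g/mol; 74 ÷ 74.12 ≈ 1, so the molecular formula is C4H10O.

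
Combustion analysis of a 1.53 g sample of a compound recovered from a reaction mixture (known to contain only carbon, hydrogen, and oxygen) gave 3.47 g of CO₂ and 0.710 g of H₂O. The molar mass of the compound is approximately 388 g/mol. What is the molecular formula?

mol C = 3.47 g CO₂ ÷ 44.009 g/mol = 0.07885 mol
mol H = 2 × 0.710 g H₂O ÷ 18.015 g/mol = 0.07882 mol
mass O = 1.53 − (0.9470 + 0.07945) = 0.5035 g → mol O = 0.5035 ÷ 15.999 = 0.03147 mol
Divide by the smallest (0.03147 mol): C 2.505, H 2.505, O 1.000
Multiplying each by 2 gives whole numbers: C 5.01, H 5.01, O 2.00
Empirical formula: C5H5O2
Empirical-formula mass = 97.09 g/mol; 388 ÷ 97.09 ≈ 4, so the molecular formula is C20H20O8.

C20H20O8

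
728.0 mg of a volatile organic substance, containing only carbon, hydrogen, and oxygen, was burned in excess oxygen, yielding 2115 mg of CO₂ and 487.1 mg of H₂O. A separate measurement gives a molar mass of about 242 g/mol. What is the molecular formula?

mol C = 2.115 g CO₂ ÷ 44.009 g/mol = 0.048058 mol
mol H = 2 × 0.4871 g H₂O ÷ 18.015 g/mol = 0.054077 mol
mass O = 0.7280 − (0.57723 + 0.054510) = 0.096261 g → mol O = 0.096261 ÷ 15.999 = 0.0060167 mol
Divide by the smallest (0.0060167 mol): C 7.987, H 8.988, O 1.000
Empirical formula: C8H9O
Empirical-formula mass = 121.16 g/mol; 242 ÷ 121.16 ≈ 2, so the molecular formula is C16H18O2.

C16H18O2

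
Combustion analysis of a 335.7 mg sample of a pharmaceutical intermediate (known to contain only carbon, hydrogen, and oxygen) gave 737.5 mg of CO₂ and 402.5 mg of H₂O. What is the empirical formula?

C3H8O

mol C = 0.7375 g CO₂ ÷ 44.009 g/mol = 0.016758 mol
mol H = 2 × 0.4025 g H₂O ÷ 18.015 g/mol = 0.044685 mol
mass O = 0.3357 − (0.20128 + 0.045042) = 0.089378 g → mol O = 0.089378 ÷ 15.999 = 0.0055865 mol
Divide by the smallest (0.0055865 mol): C 3.000, H 7.999, O 1.000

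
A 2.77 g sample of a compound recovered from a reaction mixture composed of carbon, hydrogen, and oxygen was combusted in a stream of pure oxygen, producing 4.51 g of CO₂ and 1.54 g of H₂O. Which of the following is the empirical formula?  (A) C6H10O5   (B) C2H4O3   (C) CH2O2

(A) C6H10O5

mol C = 4.51 g CO₂ ÷ 44.009 g/mol = 0.1025 mol
mol H = 2 × 1.54 g H₂O ÷ 18.015 g/mol = 0.1710 mol
mass O = 2.77 − (1.231 + 0.1723) = 1.367 g → mol O = 1.367 ÷ 15.999 = 0.08543 mol
Divide by the smallest (0.08543 mol): C 1.200, H 2.001, O 1.000
Multiplying each by 5 gives whole numbers: C 6.00, H 10.01, O 5.00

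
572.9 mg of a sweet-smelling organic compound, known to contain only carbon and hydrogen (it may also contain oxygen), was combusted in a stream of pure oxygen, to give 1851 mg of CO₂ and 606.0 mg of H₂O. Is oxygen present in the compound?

mol C = 1.851 g CO₂ ÷ 44.009 g/mol = 0.042060 mol
mol H = 2 × 0.6060 g H₂O ÷ 18.015 g/mol = 0.067277 mol
C and H together account for 0.57299 g — essentially the entire 0.5729 g sample — so the compound contains no oxygen.

no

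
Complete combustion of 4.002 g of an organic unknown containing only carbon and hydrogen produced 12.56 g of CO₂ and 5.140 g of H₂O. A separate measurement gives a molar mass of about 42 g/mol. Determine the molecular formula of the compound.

mol C = 12.56 g CO₂ ÷ 44.009 g/mol = 0.28540 mol
mol H = 2 × 5.140 g H₂O ÷ 18.015 g/mol = 0.57064 mol
Divide by the smallest (0.28540 mol): C 1.000, H 1.999
Empirical formula: CH2
Empirical-formula mass = 14.03 g/mol; 42 ÷ 14.03 ≈ 3, so the molecular formula is C3H6.

C3H6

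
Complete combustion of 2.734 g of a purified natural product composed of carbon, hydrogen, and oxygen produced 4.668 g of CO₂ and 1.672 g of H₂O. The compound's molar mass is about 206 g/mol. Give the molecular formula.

mol C = 4.668 g CO₂ ÷ 44.009 g/mol = 0.10607 mol
mol H = 2 × 1.672 g H₂O ÷ 18.015 g/mol = 0.18562 mol
mass O = 2.734 − (1.2740 + 0.18711) = 1.2729 g → mol O = 1.2729 ÷ 15.999 = 0.079561 mol
Divide by the smallest (0.079561 mol): C 1.333, H 2.333, O 1.000
Multiplying each by 3 gives whole numbers: C 4.00, H 7.00, O 3.00
Empirical formula: C4H7O3
Empirical-formula mass = 103.10 g/mol; 206 ÷ 103.10 ≈ 2, so the molecular formula is C8H14O6.

C8H14O6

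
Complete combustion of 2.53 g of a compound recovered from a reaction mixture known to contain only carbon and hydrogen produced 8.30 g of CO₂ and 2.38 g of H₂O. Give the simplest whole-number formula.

mol C = 8.30 g CO₂ ÷ 44.009 g/mol = 0.1886 mol
mol H = 2 × 2.38 g H₂O ÷ 18.015 g/mol = 0.2642 mol
Divide by the smallest (0.1886 mol): C 1.000, H 1.401
Multiplying each by 5 gives whole numbers: C 5.00, H 7.00

C5H7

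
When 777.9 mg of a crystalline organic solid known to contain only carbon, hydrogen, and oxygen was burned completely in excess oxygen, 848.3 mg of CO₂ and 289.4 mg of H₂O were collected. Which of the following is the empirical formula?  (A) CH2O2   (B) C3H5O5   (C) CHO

mol C = 0.8483 g CO₂ ÷ 44.009 g/mol = 0.019276 mol
mol H = 2 × 0.2894 g H₂O ÷ 18.015 g/mol = 0.032129 mol
mass O = 0.7779 − (0.23152 + 0.032386) = 0.51399 g → mol O = 0.51399 ÷ 15.999 = 0.032127 mol
Divide by the smallest (0.019276 mol): C 1.000, H 1.667, O 1.667
Multiplying each by 3 gives whole numbers: C 3.00, H 5.00, O 5.00

(B) C3H5O5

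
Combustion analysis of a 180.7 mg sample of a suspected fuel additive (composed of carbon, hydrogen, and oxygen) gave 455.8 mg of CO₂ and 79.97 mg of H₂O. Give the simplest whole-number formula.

mol C = 0.4558 g CO₂ ÷ 44.009 g/mol = 0.010357 mol
mol H = 2 × 0.07997 g H₂O ÷ 18.015 g/mol = 0.0088782 mol
mass O = 0.1807 − (0.12440 + 0.0089492) = 0.047353 g → mol O = 0.047353 ÷ 15.999 = 0.0029598 mol
Divide by the smallest (0.0029598 mol): C 3.499, H 3.000, O 1.000
Multiplying each by 2 gives whole numbers: C 7.00, H 6.00, O 2.00

C7H6O2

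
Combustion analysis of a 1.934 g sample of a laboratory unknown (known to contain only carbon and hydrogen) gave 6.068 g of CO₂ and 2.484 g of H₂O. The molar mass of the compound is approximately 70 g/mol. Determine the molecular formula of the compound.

mol C = 6.068 g CO₂ ÷ 44.009 g/mol = 0.13788 mol
mol H = 2 × 2.484 g H₂O ÷ 18.015 g/mol = 0.27577 mol
Divide by the smallest (0.13788 mol): C 1.000, H 2.000
Empirical formula: CH2
Empirical-formula mass = 14.03 g/mol; 70 ÷ 14.03 ≈ 5, so the molecular formula is C5H10.

C5H10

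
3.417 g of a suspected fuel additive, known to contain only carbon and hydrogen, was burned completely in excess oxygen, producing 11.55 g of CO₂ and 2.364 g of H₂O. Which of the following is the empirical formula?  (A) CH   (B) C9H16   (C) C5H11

(A) CH

mol C = 11.55 g CO₂ ÷ 44.009 g/mol = 0.26245 mol
mol H = 2 × 2.364 g H₂O ÷ 18.015 g/mol = 0.26245 mol
Divide by the smallest (0.26245 mol): C 1.000, H 1.000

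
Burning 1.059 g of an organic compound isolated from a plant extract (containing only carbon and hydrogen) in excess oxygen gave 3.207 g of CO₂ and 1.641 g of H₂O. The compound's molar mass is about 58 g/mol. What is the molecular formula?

mol C = 3.207 g CO₂ ÷ 44.009 g/mol = 0.072871 mol
mol H = 2 × 1.641 g H₂O ÷ 18.015 g/mol = 0.18218 mol
Divide by the smallest (0.072871 mol): C 1.000, H 2.500
Multiplying each by 2 gives whole numbers: C 2.00, H 5.00
Empirical formula: C2H5
Empirical-formula mass = 29.06 g/mol; 58 ÷ 29.06 ≈ 2, so the molecular formula is C4H10.

C4H10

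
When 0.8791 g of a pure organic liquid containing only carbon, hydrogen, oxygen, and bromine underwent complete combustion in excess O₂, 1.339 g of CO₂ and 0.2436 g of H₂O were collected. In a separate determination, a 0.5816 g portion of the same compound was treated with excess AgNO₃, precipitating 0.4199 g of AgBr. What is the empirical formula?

mol C = 1.339 g CO₂ ÷ 44.009 g/mol = 0.030426 mol
mol H = 2 × 0.2436 g H₂O ÷ 18.015 g/mol = 0.027044 mol
From the AgBr data: mol Br per gram of compound = (0.4199 ÷ 187.772) ÷ 0.5816 = 0.0038449 mol/g, so in the 0.8791 g combustion sample mol Br = 0.0033801 mol
mass O = 0.8791 − (0.36544 + 0.027260 + 0.27008) = 0.21631 g → mol O = 0.21631 ÷ 15.999 = 0.013521 mol
Divide by the smallest (0.0033801 mol): C 9.001, H 8.001, Br 1.000, O 4.000

C9H8BrO4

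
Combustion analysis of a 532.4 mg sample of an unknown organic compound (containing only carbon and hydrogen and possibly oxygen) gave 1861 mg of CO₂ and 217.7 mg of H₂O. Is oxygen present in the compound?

no

mol C = 1.861 g CO₂ ÷ 44.009 g/mol = 0.042287 mol
mol H = 2 × 0.2177 g H₂O ÷ 18.015 g/mol = 0.024169 mol
C and H together account for 0.53227 g — essentially the entire 0.5324 g sample — so the compound contains no oxygen.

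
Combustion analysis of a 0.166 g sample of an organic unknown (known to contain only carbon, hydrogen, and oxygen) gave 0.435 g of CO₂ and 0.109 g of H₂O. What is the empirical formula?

C9H11O2

mol C = 0.435 g CO₂ ÷ 44.009 g/mol = 0.009884 mol
mol H = 2 × 0.109 g H₂O ÷ 18.015 g/mol = 0.01210 mol
mass O = 0.166 − (0.1187 + 0.01220) = 0.03508 g → mol O = 0.03508 ÷ 15.999 = 0.002193 mol
Divide by the smallest (0.002193 mol): C 4.508, H 5.519, O 1.000
Multiplying each by 2 gives whole numbers: C 9.02, H 11.04, O 2.00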